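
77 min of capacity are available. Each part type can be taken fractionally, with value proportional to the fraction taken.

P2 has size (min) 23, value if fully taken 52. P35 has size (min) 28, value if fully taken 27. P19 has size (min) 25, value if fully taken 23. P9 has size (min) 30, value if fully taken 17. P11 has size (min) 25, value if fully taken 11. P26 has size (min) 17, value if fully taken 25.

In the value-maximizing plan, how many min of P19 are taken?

9

Best value per unit of size first: P2 52/23≈2.26, P26 25/17≈1.47, P35 27/28≈0.964, P19 23/25≈0.92, P9 17/30≈0.567, P11 11/25≈0.44.
All 23 min of P2 fit (value 52) — 54 remain.
All 17 min of P26 fit (value 25) — 37 remain.
All 28 min of P35 fit (value 27) — 9 remain.
9 min left: a 9/25 share of P19 gives 23×9/25 = 8.28.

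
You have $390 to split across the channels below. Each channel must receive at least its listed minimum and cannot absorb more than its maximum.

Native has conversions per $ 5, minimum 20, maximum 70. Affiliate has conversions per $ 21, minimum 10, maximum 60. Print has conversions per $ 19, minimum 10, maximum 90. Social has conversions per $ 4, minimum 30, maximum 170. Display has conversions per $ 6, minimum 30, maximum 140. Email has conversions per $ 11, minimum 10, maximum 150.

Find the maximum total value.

5080

Meeting every minimum uses 20+10+10+30+30+10 = 110 $, leaving 280.
Rank by conversions per $: Affiliate 21 > Print 19 > Email 11 > Display 6 > Native 5 > Social 4.
Affiliate: +50 to 60 (cap) ; 230 left.
Print: +80 to 90 (cap) ; 150 left.
Email takes 140 more to reach its cap of 150 ; 10 left.
Only 10 left; Display takes them to reach 40.
Total = 5×20 + 21×60 + 19×90 + 4×30 + 6×40 + 11×150 = 5080.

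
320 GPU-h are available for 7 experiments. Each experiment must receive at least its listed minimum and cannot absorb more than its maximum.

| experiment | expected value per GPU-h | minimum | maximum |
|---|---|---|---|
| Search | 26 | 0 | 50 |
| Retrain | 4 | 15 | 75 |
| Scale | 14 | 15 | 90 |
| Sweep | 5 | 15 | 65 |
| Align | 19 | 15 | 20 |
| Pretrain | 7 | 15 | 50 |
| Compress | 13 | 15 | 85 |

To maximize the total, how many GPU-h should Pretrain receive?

Meeting every minimum uses 0+15+15+15+15+15+15 = 90 GPU-h, leaving 230.
Order the experiments by expected value per GPU-h: Search 26 > Align 19 > Scale 14 > Compress 13 > Pretrain 7 > Sweep 5 > Retrain 4.
Give Search 50 more to hit its cap of 50 — 180 left.
Align takes 5 more to reach its cap of 20 — 175 left.
Give Scale 75 more to hit its cap of 90 — 100 left.
Give Compress 70 more to hit its cap of 85 — 30 left.
Pretrain: +30 (room for 35) → 45. Pool exhausted.

45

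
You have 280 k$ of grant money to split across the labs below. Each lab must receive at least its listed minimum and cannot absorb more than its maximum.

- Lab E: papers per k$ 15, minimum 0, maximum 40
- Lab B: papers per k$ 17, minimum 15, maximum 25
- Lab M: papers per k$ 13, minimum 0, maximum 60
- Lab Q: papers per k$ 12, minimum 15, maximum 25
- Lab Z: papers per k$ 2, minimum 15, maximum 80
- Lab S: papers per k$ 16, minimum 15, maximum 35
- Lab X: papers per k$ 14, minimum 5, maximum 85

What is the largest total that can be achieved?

3825

Meeting every minimum uses 0+15+0+15+15+15+5 = 65 k$, leaving 215.
Rank by papers per k$: Lab B 17 > Lab S 16 > Lab E 15 > Lab X 14 > Lab M 13 > Lab Q 12 > Lab Z 2.
Lab B takes 10 more to reach its cap of 25 → 205 left.
Give Lab S 20 more to hit its cap of 35 → 185 left.
Lab E takes 40 more to reach its cap of 40 → 145 left.
Give Lab X 80 more to hit its cap of 85 → 65 left.
Give Lab M 60 more to hit its cap of 60 → 5 left.
Only 5 left; Lab Q takes them to reach 20.
Total = 15×40 + 17×25 + 13×60 + 12×20 + 2×15 + 16×35 + 14×85 = 3825.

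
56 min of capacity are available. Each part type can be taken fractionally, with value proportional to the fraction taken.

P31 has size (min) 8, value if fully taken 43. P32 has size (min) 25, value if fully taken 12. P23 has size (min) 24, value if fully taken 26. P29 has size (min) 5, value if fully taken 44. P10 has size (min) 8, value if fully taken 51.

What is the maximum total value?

169.28

Best value per unit of size first: P29 44/5≈8.8, P10 51/8≈6.38, P31 43/8≈5.38, P23 26/24≈1.08, P32 12/25≈0.48.
All 5 min of P29 fit (value 44) — 51 remain.
All 8 min of P10 fit (value 51) — 43 remain.
P31: take in full, 8 min for value 43 — 35 left.
All 24 min of P23 fit (value 26) — 11 remain.
Fill the last 11 min with part of P32: 11/25 of it earns 5.28.
Total value = 169.28.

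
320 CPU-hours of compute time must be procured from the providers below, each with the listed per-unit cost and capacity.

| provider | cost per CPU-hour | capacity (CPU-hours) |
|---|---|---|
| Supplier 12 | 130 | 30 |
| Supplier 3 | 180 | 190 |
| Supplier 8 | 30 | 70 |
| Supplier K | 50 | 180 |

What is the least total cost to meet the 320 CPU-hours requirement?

Cheapest first:
Take 70 from Supplier 8 at 30 ; need 250 more.
Supplier K (50): use full 180 ; 70 CPU-hours to go.
Supplier 12 (130): use full 30 ; 40 CPU-hours to go.
Supplier 3 at 180: take 40 of its 190 ; requirement met.
Cost = 70×30 + 180×50 + 30×130 + 40×180 = 22200.

22200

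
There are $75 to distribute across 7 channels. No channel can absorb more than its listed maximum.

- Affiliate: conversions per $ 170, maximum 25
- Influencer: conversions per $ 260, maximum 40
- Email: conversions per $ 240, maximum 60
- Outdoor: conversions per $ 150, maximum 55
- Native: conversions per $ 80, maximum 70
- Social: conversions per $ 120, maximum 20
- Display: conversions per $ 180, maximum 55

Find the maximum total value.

18800

Order the channels by conversions per $: Influencer 260 > Email 240 > Display 180 > Affiliate 170 > Outdoor 150 > Social 120 > Native 80.
Influencer: +40 to 40 (cap) → 35 left.
Only 35 left; Email takes them to reach 35.
Total = 260×40 + 240×35 = 18800.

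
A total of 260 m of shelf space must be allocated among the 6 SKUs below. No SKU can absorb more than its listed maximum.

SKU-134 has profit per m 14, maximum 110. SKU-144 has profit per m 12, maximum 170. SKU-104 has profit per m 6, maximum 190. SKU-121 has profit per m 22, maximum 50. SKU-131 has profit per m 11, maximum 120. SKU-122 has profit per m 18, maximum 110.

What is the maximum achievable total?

Order the SKUs by profit per m: SKU-121 22 > SKU-122 18 > SKU-134 14 > SKU-144 12 > SKU-131 11 > SKU-104 6.
Give SKU-121 50 to hit its cap of 50 — 210 left.
Give SKU-122 110 to hit its cap of 110 — 100 left.
SKU-134: +100 (room for 110) → 100. Pool exhausted.
Total = 14×100 + 22×50 + 18×110 = 4480.

4480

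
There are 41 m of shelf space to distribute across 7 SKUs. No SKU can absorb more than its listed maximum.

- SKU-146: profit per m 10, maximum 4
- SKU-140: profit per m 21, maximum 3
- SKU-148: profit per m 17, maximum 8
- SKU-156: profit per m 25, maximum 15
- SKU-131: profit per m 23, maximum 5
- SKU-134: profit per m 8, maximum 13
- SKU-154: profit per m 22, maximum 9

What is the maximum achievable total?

Highest profit per m first: SKU-156 25 > SKU-131 23 > SKU-154 22 > SKU-140 21 > SKU-148 17 > SKU-146 10 > SKU-134 8.
Give SKU-156 15 to hit its cap of 15 → 26 left.
SKU-131: +5 to 5 (cap) → 21 left.
Give SKU-154 9 to hit its cap of 9 → 12 left.
SKU-140 takes 3 to reach its cap of 3 → 9 left.
SKU-148: +8 to 8 (cap) → 1 left.
SKU-146 has room for 4 but only 1 remain, so it gets 1.
Total = 10×1 + 21×3 + 17×8 + 25×15 + 23×5 + 22×9 = 897.

897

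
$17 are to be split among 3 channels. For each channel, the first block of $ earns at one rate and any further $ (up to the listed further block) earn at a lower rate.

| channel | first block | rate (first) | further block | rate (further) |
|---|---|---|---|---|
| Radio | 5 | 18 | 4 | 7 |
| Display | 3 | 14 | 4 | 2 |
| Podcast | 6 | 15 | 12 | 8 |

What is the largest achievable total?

Order all 6 blocks by rate: Radio/first 18 > Podcast/first 15 > Display/first 14 > Podcast/second 8 > Radio/second 7 > Display/second 2.
Fill Radio first block (5 at 18) ; 12 left.
Podcast first at 15: fill all 6 ; 6 left.
Display/first (14): +3 ; 3 left.
Podcast/second: +3 of 12 at 8; pool empty.
Total = 18×5 + 15×6 + 14×3 + 8×3 = 246.

246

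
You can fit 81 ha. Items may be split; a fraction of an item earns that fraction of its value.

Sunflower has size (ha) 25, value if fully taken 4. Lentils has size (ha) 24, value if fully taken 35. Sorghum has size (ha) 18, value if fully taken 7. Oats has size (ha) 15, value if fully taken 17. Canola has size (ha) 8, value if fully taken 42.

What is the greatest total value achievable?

103.56

Rank by value-to-size ratio: Canola 42/8≈5.25, Lentils 35/24≈1.46, Oats 17/15≈1.13, Sorghum 7/18≈0.389, Sunflower 4/25≈0.16.
Take all of Canola (8 ha, value 42) — 73 ha left.
Lentils: take in full, 24 ha for value 35 — 49 left.
Oats: take in full, 15 ha for value 17 — 34 left.
All 18 ha of Sorghum fit (value 7) — 16 remain.
16 ha left: a 16/25 share of Sunflower gives 4×16/25 = 2.56.
Total value = 103.56.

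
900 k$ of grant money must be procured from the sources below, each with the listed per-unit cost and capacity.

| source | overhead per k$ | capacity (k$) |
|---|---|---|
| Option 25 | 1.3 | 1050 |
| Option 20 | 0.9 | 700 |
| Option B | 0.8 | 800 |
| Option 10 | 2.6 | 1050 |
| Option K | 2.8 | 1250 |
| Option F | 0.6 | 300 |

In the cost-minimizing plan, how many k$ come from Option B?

600

Cheapest first:
Option F at 0.6: take all 300 k$ → 600 still needed.
Option B at 0.8: take 600 of its 800 → requirement met.
Option 20, Option 25, Option 10, Option K: unused.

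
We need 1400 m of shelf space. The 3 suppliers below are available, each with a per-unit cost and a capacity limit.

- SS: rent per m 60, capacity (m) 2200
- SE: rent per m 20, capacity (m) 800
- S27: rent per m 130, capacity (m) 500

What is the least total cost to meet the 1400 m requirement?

Fill from the cheapest supplier first.
SE at 20: take all 800 m — 600 still needed.
SS at 60: take 600 of its 2200 — requirement met.
S27: unused.
Cost = 800×20 + 600×60 = 52000.

52000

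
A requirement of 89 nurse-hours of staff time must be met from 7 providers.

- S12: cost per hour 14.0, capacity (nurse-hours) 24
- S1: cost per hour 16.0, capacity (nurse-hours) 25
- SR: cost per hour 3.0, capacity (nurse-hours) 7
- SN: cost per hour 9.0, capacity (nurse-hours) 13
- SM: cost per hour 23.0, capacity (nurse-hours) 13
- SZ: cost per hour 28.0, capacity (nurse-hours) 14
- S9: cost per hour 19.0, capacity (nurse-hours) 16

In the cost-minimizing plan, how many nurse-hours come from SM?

Fill from the cheapest provider first.
SR at 3.0: take all 7 nurse-hours ; 82 still needed.
Take 13 from SN at 9.0 ; need 69 more.
Take 24 from S12 at 14.0 ; need 45 more.
S1 (16.0): use full 25 ; 20 nurse-hours to go.
S9 (19.0): use full 16 ; 4 nurse-hours to go.
SM at 23.0: take 4 of its 13 ; requirement met.
SZ: unused.

4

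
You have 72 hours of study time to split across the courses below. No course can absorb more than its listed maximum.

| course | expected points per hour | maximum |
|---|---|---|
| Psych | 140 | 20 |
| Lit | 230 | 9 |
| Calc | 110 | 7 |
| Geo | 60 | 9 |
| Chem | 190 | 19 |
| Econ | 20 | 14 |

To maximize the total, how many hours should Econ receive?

Highest expected points per hour first: Lit 230 > Chem 190 > Psych 140 > Calc 110 > Geo 60 > Econ 20.
Lit: +9 to 9 (cap) → 63 left.
Chem takes 19 to reach its cap of 19 → 44 left.
Psych takes 20 to reach its cap of 20 → 24 left.
Calc takes 7 to reach its cap of 7 → 17 left.
Give Geo 9 to hit its cap of 9 → 8 left.
Econ: +8 (room for 14) → 8. Pool exhausted.

8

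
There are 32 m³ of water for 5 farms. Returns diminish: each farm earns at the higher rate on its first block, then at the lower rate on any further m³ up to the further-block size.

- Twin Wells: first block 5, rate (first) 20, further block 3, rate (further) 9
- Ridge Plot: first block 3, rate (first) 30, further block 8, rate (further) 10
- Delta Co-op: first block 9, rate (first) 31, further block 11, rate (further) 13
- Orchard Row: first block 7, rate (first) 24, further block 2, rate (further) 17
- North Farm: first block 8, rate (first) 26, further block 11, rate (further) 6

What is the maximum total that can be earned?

Treat each block as its own option and order by rate: Delta Co-op/T1 31 > Ridge Plot/T1 30 > North Farm/T1 26 > Orchard Row/T1 24 > Twin Wells/T1 20 > Orchard Row/T2 17 > Delta Co-op/T2 13 > Ridge Plot/T2 10 > Twin Wells/T2 9 > North Farm/T2 6.
Fill Delta Co-op T1 block (9 at 31) — 23 left.
Fill Ridge Plot T1 block (3 at 30) — 20 left.
Fill North Farm T1 block (8 at 26) — 12 left.
Fill Orchard Row T1 block (7 at 24) — 5 left.
Fill Twin Wells T1 block (5 at 20) — 0 left.
Total = 31×9 + 30×3 + 26×8 + 24×7 + 20×5 = 845.

845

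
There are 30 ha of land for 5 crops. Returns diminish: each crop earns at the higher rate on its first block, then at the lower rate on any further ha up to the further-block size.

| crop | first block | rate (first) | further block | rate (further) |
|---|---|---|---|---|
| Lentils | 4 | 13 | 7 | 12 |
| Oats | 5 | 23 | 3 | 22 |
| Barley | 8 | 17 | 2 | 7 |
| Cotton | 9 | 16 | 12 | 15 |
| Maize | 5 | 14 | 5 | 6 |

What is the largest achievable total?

536

Rank every tier by rate: Oats/T1 23 > Oats/T2 22 > Barley/T1 17 > Cotton/T1 16 > Cotton/T2 15 > Maize/T1 14 > Lentils/T1 13 > Lentils/T2 12 > Barley/T2 7 > Maize/T2 6.
Fill Oats T1 block (5 at 23) ; 25 left.
Oats T2 at 22: fill all 3 ; 22 left.
Barley/T1 (17): +8 ; 14 left.
Fill Cotton T1 block (9 at 16) ; 5 left.
Cotton/T2: +5 of 12 at 15; pool empty.
Total = 23×5 + 22×3 + 17×8 + 16×9 + 15×5 = 536.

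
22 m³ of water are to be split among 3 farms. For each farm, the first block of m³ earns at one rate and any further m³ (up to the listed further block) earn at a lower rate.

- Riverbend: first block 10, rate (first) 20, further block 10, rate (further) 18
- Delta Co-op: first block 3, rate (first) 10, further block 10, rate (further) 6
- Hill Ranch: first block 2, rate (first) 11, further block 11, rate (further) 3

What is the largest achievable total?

Treat each block as its own option and order by rate: Riverbend/tier1 20 > Riverbend/tier2 18 > Hill Ranch/tier1 11 > Delta Co-op/tier1 10 > Delta Co-op/tier2 6 > Hill Ranch/tier2 3.
Fill Riverbend tier1 block (10 at 20) → 12 left.
Riverbend tier2 at 18: fill all 10 → 2 left.
Fill Hill Ranch tier1 block (2 at 11) → 0 left.
Total = 20×10 + 18×10 + 11×2 = 402.

402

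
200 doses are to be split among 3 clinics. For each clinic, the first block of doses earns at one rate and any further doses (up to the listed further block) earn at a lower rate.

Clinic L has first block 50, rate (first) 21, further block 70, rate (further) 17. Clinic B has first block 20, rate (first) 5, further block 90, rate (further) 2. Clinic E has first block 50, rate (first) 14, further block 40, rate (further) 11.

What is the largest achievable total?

Order all 6 blocks by rate: Clinic L/first 21 > Clinic L/second 17 > Clinic E/first 14 > Clinic E/second 11 > Clinic B/first 5 > Clinic B/second 2.
Clinic L/first (21): +50 ; 150 left.
Clinic L/second (17): +70 ; 80 left.
Fill Clinic E first block (50 at 14) ; 30 left.
30 remain; put them into Clinic E second at 11.
Total = 21×50 + 17×70 + 14×50 + 11×30 = 3270.

3270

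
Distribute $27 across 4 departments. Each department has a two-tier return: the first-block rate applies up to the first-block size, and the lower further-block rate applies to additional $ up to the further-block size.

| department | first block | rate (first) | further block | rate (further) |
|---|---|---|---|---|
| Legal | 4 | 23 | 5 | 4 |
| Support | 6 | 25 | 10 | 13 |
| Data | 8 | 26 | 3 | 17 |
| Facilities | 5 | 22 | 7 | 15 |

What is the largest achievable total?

Rank every tier by rate: Data/first 26 > Support/first 25 > Legal/first 23 > Facilities/first 22 > Data/second 17 > Facilities/second 15 > Support/second 13 > Legal/second 4.
Data first at 26: fill all 8 → 19 left.
Fill Support first block (6 at 25) → 13 left.
Legal first at 23: fill all 4 → 9 left.
Facilities/first (22): +5 → 4 left.
Fill Data second block (3 at 17) → 1 left.
Facilities second at 15: only 1 left, fill 1.
Total = 26×8 + 25×6 + 23×4 + 22×5 + 17×3 + 15×1 = 626.

626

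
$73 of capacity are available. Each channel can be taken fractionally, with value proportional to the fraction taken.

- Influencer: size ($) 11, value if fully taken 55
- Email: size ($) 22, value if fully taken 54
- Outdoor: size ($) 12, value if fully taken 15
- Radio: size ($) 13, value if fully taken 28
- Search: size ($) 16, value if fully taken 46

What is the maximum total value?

Sort by value density: Influencer 55/11≈5, Search 46/16≈2.88, Email 54/22≈2.45, Radio 28/13≈2.15, Outdoor 15/12≈1.25.
Influencer: take in full, 11 $ for value 55 — 62 left.
Take all of Search (16 $, value 46) — 46 $ left.
All 22 $ of Email fit (value 54) — 24 remain.
Radio: take in full, 13 $ for value 28 — 11 left.
Fill the last 11 $ with part of Outdoor: 11/12 of it earns 13.75.
Total value = 196.75.

196.75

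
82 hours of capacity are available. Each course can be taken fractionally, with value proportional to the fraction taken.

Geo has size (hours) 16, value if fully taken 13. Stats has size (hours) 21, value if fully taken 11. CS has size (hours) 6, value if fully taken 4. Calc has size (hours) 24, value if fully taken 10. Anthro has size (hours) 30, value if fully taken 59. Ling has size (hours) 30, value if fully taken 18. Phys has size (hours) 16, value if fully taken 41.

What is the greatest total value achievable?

Sort by value density: Phys 41/16≈2.56, Anthro 59/30≈1.97, Geo 13/16≈0.812, CS 4/6≈0.667, Ling 18/30≈0.6, Stats 11/21≈0.524, Calc 10/24≈0.417.
Take all of Phys (16 hours, value 41) ; 66 hours left.
All 30 hours of Anthro fit (value 59) ; 36 remain.
Take all of Geo (16 hours, value 13) ; 20 hours left.
All 6 hours of CS fit (value 4) ; 14 remain.
14 hours left: a 14/30 share of Ling gives 18×14/30 = 8.4.
Total value = 125.4.

125.4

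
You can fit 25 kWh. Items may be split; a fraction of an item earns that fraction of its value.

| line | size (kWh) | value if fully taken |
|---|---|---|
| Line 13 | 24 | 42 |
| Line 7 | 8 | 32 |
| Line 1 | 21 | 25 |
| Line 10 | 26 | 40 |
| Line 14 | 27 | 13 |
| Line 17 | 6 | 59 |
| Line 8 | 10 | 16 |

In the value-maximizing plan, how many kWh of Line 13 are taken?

Sort by value density: Line 17 59/6≈9.83, Line 7 32/8≈4, Line 13 42/24≈1.75, Line 8 16/10≈1.6, Line 10 40/26≈1.54, Line 1 25/21≈1.19, Line 14 13/27≈0.481.
Line 17: take in full, 6 kWh for value 59 ; 19 left.
All 8 kWh of Line 7 fit (value 32) ; 11 remain.
Fill the last 11 kWh with part of Line 13: 11/24 of it earns 19.25.

11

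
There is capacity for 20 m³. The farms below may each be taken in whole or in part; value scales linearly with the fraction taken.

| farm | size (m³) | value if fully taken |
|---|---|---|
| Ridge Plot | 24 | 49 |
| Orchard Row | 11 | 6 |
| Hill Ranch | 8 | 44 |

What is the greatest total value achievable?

68.5

Rank by value-to-size ratio: Hill Ranch 44/8≈5.5, Ridge Plot 49/24≈2.04, Orchard Row 6/11≈0.545.
All 8 m³ of Hill Ranch fit (value 44) — 12 remain.
Only 12 m³ remain; take 12/24 of Ridge Plot for value 49×12/24 = 24.5.
Total value = 68.5.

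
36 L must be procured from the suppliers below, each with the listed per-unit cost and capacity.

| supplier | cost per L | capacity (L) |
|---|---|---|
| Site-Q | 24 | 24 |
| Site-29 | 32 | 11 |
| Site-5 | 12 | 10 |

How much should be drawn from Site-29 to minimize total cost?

Use suppliers in increasing cost order.
Site-5 (12): use full 10 — 26 L to go.
Site-Q (24): use full 24 — 2 L to go.
Site-29 at 32: take 2 of its 11 — requirement met.

2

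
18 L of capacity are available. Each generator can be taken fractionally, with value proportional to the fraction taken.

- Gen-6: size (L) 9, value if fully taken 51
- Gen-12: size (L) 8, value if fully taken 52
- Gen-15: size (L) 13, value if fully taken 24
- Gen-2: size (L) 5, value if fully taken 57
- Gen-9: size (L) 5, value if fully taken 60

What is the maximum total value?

169

Sort by value density: Gen-9 60/5≈12, Gen-2 57/5≈11.4, Gen-12 52/8≈6.5, Gen-6 51/9≈5.67, Gen-15 24/13≈1.85.
All 5 L of Gen-9 fit (value 60) → 13 remain.
Take all of Gen-2 (5 L, value 57) → 8 L left.
Gen-12: take in full, 8 L for value 52 → 0 left.
Total value = 169.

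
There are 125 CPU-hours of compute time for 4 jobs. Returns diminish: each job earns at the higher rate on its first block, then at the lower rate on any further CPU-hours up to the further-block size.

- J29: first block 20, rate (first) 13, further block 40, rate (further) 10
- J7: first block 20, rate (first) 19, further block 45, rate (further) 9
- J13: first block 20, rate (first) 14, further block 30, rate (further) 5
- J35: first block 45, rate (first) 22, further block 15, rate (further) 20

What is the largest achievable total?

2260

Order all 8 blocks by rate: J35/first 22 > J35/second 20 > J7/first 19 > J13/first 14 > J29/first 13 > J29/second 10 > J7/second 9 > J13/second 5.
Fill J35 first block (45 at 22) ; 80 left.
Fill J35 second block (15 at 20) ; 65 left.
J7/first (19): +20 ; 45 left.
Fill J13 first block (20 at 14) ; 25 left.
J29 first at 13: fill all 20 ; 5 left.
5 remain; put them into J29 second at 10.
Total = 22×45 + 20×15 + 19×20 + 14×20 + 13×20 + 10×5 = 2260.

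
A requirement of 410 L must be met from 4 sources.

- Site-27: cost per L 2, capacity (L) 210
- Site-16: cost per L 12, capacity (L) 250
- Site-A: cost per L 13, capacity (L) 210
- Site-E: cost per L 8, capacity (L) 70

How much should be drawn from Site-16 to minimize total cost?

Use sources in increasing cost order.
Site-27 (2): use full 210 → 200 L to go.
Site-E (8): use full 70 → 130 L to go.
Site-16 (12): take the remaining 130 → done.
Site-A: unused.

130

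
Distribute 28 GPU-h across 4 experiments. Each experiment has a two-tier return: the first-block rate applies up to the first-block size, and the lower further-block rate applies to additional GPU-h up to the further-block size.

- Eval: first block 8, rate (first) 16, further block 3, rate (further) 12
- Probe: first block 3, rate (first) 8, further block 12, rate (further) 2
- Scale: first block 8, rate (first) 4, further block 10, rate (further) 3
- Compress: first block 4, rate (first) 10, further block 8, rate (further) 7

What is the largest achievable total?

292

Rank every tier by rate: Eval/first 16 > Eval/second 12 > Compress/first 10 > Probe/first 8 > Compress/second 7 > Scale/first 4 > Scale/second 3 > Probe/second 2.
Eval first at 16: fill all 8 — 20 left.
Eval second at 12: fill all 3 — 17 left.
Fill Compress first block (4 at 10) — 13 left.
Fill Probe first block (3 at 8) — 10 left.
Fill Compress second block (8 at 7) — 2 left.
Scale/first: +2 of 8 at 4; pool empty.
Total = 16×8 + 12×3 + 10×4 + 8×3 + 7×8 + 4×2 = 292.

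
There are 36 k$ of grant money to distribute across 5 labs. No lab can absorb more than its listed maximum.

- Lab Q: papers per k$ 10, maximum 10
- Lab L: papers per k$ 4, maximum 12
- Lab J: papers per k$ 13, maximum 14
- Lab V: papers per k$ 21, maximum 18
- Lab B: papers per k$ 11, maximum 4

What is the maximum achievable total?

Rank by papers per k$: Lab V 21 > Lab J 13 > Lab B 11 > Lab Q 10 > Lab L 4.
Lab V: +18 to 18 (cap) — 18 left.
Give Lab J 14 to hit its cap of 14 — 4 left.
Lab B takes 4 to reach its cap of 4 — 0 left.
Total = 13×14 + 21×18 + 11×4 = 604.

604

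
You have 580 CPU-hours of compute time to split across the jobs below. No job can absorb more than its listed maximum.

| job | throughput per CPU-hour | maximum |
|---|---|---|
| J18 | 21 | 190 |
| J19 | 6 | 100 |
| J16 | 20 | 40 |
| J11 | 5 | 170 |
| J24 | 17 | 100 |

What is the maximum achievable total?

7840

Highest throughput per CPU-hour first: J18 21 > J16 20 > J24 17 > J19 6 > J11 5.
Give J18 190 to hit its cap of 190 → 390 left.
J16 takes 40 to reach its cap of 40 → 350 left.
Give J24 100 to hit its cap of 100 → 250 left.
J19: +100 to 100 (cap) → 150 left.
J11: +150 (room for 170) → 150. Pool exhausted.
Total = 21×190 + 6×100 + 20×40 + 5×150 + 17×100 = 7840.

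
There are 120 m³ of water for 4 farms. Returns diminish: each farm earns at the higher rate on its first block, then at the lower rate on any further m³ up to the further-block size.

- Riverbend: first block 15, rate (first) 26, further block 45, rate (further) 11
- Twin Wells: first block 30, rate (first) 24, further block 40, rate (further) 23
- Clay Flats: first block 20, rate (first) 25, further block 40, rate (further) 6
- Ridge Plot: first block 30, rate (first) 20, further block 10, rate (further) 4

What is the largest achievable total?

Treat each block as its own option and order by rate: Riverbend/first 26 > Clay Flats/first 25 > Twin Wells/first 24 > Twin Wells/second 23 > Ridge Plot/first 20 > Riverbend/second 11 > Clay Flats/second 6 > Ridge Plot/second 4.
Riverbend first at 26: fill all 15 ; 105 left.
Clay Flats/first (25): +20 ; 85 left.
Twin Wells/first (24): +30 ; 55 left.
Twin Wells/second (23): +40 ; 15 left.
Ridge Plot/first: +15 of 30 at 20; pool empty.
Total = 26×15 + 25×20 + 24×30 + 23×40 + 20×15 = 2830.

2830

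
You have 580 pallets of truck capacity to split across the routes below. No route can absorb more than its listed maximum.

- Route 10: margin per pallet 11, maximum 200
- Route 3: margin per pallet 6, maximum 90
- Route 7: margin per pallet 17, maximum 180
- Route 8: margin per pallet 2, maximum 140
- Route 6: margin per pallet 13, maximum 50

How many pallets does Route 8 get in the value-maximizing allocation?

Highest margin per pallet first: Route 7 17 > Route 6 13 > Route 10 11 > Route 3 6 > Route 8 2.
Route 7: +180 to 180 (cap) — 400 left.
Route 6: +50 to 50 (cap) — 350 left.
Route 10: +200 to 200 (cap) — 150 left.
Give Route 3 90 to hit its cap of 90 — 60 left.
Route 8 has room for 140 but only 60 remain, so it gets 60.

60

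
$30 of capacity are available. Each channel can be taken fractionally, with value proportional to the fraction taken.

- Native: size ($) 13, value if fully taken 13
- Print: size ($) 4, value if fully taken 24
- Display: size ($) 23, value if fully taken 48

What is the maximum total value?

75

Rank by value-to-size ratio: Print 24/4≈6, Display 48/23≈2.09, Native 13/13≈1.
All 4 $ of Print fit (value 24) → 26 remain.
All 23 $ of Display fit (value 48) → 3 remain.
Fill the last 3 $ with part of Native: 3/13 of it earns 3.
Total value = 75.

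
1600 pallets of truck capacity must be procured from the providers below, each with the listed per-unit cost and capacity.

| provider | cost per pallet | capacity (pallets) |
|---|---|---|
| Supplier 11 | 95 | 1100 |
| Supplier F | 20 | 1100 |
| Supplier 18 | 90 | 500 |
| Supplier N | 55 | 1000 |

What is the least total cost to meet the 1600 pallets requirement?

49500

Cheapest first:
Take 1100 from Supplier F at 20 ; need 500 more.
Take 500 from Supplier N at 55 to finish.
Supplier 18, Supplier 11: unused.
Cost = 1100×20 + 500×55 = 49500.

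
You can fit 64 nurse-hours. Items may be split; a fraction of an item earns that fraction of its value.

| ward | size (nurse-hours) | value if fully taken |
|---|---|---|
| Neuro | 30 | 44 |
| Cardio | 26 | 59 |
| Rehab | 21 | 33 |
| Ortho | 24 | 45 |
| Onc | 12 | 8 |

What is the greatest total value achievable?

Best value per unit of size first: Cardio 59/26≈2.27, Ortho 45/24≈1.88, Rehab 33/21≈1.57, Neuro 44/30≈1.47, Onc 8/12≈0.667.
All 26 nurse-hours of Cardio fit (value 59) — 38 remain.
Ortho: take in full, 24 nurse-hours for value 45 — 14 left.
14 nurse-hours left: a 14/21 share of Rehab gives 33×14/21 = 22.
Total value = 126.

126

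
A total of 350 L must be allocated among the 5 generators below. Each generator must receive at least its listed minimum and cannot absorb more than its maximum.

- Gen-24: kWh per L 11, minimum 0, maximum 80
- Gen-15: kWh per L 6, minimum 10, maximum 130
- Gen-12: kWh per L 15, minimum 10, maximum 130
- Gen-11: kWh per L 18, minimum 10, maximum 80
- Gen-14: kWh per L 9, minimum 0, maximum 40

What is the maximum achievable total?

4750

Meeting every minimum uses 0+10+10+10+0 = 30 L, leaving 320.
Rank by kWh per L: Gen-11 18 > Gen-12 15 > Gen-24 11 > Gen-14 9 > Gen-15 6.
Gen-11: +70 to 80 (cap) → 250 left.
Gen-12 takes 120 more to reach its cap of 130 → 130 left.
Gen-24: +80 to 80 (cap) → 50 left.
Give Gen-14 40 more to hit its cap of 40 → 10 left.
Gen-15 has room for 120 more but only 10 remain, so it gets 20.
Total = 11×80 + 6×20 + 15×130 + 18×80 + 9×40 = 4750.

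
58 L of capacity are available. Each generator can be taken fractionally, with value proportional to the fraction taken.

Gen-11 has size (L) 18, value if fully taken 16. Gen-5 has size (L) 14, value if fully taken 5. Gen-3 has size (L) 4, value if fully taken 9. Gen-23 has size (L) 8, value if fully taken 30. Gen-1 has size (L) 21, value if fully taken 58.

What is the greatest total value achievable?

115.5

Rank by value-to-size ratio: Gen-23 30/8≈3.75, Gen-1 58/21≈2.76, Gen-3 9/4≈2.25, Gen-11 16/18≈0.889, Gen-5 5/14≈0.357.
Gen-23: take in full, 8 L for value 30 → 50 left.
Take all of Gen-1 (21 L, value 58) → 29 L left.
All 4 L of Gen-3 fit (value 9) → 25 remain.
All 18 L of Gen-11 fit (value 16) → 7 remain.
7 L left: a 7/14 share of Gen-5 gives 5×7/14 = 2.5.
Total value = 115.5.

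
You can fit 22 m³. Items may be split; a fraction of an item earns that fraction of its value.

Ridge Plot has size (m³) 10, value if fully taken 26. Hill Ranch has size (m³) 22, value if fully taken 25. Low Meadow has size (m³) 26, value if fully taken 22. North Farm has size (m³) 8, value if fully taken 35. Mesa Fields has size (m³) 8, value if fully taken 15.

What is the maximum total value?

68.5

Rank by value-to-size ratio: North Farm 35/8≈4.38, Ridge Plot 26/10≈2.6, Mesa Fields 15/8≈1.88, Hill Ranch 25/22≈1.14, Low Meadow 22/26≈0.846.
Take all of North Farm (8 m³, value 35) — 14 m³ left.
All 10 m³ of Ridge Plot fit (value 26) — 4 remain.
4 m³ left: a 4/8 share of Mesa Fields gives 15×4/8 = 7.5.
Total value = 68.5.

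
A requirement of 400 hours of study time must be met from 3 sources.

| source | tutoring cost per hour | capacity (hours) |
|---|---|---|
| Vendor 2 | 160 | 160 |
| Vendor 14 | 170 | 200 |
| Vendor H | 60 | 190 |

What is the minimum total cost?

Cheapest first:
Vendor H (60): use full 190 → 210 hours to go.
Vendor 2 (160): use full 160 → 50 hours to go.
Vendor 14 (170): take the remaining 50 → done.
Cost = 190×60 + 160×160 + 50×170 = 45500.

45500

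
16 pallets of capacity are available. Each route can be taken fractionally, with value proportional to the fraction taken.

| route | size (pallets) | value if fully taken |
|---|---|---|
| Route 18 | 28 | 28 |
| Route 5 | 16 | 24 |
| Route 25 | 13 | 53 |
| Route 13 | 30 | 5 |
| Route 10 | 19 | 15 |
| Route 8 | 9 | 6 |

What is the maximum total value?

Rank by value-to-size ratio: Route 25 53/13≈4.08, Route 5 24/16≈1.5, Route 18 28/28≈1, Route 10 15/19≈0.789, Route 8 6/9≈0.667, Route 13 5/30≈0.167.
All 13 pallets of Route 25 fit (value 53) — 3 remain.
Fill the last 3 pallets with part of Route 5: 3/16 of it earns 4.5.
Total value = 57.5.

57.5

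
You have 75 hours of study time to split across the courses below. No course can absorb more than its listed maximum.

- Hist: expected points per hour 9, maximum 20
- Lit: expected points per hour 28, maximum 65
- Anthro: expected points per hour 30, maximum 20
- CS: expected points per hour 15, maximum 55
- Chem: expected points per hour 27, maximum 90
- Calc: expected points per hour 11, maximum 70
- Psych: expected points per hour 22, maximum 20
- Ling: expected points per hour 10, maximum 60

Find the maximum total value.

2140

Order the courses by expected points per hour: Anthro 30 > Lit 28 > Chem 27 > Psych 22 > CS 15 > Calc 11 > Ling 10 > Hist 9.
Anthro: +20 to 20 (cap) — 55 left.
Only 55 left; Lit takes them to reach 55.
Total = 28×55 + 30×20 = 2140.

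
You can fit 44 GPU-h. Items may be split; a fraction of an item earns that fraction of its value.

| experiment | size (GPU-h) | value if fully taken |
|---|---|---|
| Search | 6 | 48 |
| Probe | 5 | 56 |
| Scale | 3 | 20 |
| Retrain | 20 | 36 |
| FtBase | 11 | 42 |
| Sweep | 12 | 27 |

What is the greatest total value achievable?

Sort by value density: Probe 56/5≈11.2, Search 48/6≈8, Scale 20/3≈6.67, FtBase 42/11≈3.82, Sweep 27/12≈2.25, Retrain 36/20≈1.8.
Take all of Probe (5 GPU-h, value 56) → 39 GPU-h left.
Take all of Search (6 GPU-h, value 48) → 33 GPU-h left.
Take all of Scale (3 GPU-h, value 20) → 30 GPU-h left.
FtBase: take in full, 11 GPU-h for value 42 → 19 left.
Take all of Sweep (12 GPU-h, value 27) → 7 GPU-h left.
Fill the last 7 GPU-h with part of Retrain: 7/20 of it earns 12.6.
Total value = 205.6.

205.6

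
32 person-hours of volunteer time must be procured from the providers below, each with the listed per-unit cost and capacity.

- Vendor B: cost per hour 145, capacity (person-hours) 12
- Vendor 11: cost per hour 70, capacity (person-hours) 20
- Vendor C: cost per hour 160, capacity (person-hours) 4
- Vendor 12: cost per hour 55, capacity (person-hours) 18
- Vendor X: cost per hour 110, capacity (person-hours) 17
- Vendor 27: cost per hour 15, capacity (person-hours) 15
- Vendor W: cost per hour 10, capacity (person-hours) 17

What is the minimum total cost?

Use providers in increasing cost order.
Take 17 from Vendor W at 10 → need 15 more.
Take 15 from Vendor 27 at 15 → need 0 more.
Vendor 12, Vendor 11, Vendor X, Vendor B, Vendor C: unused.
Cost = 17×10 + 15×15 = 395.

395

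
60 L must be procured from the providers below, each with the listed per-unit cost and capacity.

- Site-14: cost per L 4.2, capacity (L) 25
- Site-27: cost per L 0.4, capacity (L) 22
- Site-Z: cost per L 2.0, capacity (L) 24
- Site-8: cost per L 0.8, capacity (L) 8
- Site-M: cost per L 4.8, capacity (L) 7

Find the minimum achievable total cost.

Fill from the cheapest provider first.
Site-27 at 0.4: take all 22 L → 38 still needed.
Site-8 (0.8): use full 8 → 30 L to go.
Take 24 from Site-Z at 2.0 → need 6 more.
Site-14 at 4.2: take 6 of its 25 → requirement met.
Site-M: unused.
Cost = 22×0.4 + 8×0.8 + 24×2.0 + 6×4.2 = 88.4.

88.4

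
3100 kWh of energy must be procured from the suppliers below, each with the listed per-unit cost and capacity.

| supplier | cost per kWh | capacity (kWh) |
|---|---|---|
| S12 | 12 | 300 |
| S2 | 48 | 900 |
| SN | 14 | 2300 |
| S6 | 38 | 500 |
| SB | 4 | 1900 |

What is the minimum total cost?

Fill from the cheapest supplier first.
SB (4): use full 1900 ; 1200 kWh to go.
S12 at 12: take all 300 kWh ; 900 still needed.
SN at 14: take 900 of its 2300 ; requirement met.
S6, S2: unused.
Cost = 1900×4 + 300×12 + 900×14 = 23800.

23800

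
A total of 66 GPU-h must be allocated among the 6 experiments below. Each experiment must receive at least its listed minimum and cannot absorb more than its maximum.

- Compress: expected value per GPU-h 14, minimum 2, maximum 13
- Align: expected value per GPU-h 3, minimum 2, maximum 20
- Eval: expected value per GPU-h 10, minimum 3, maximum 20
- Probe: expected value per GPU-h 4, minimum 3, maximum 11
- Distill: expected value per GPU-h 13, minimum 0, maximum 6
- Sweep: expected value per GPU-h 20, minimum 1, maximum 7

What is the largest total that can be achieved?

671

Meeting every minimum uses 2+2+3+3+0+1 = 11 GPU-h, leaving 55.
Rank by expected value per GPU-h: Sweep 20 > Compress 14 > Distill 13 > Eval 10 > Probe 4 > Align 3.
Sweep takes 6 more to reach its cap of 7 ; 49 left.
Compress: +11 to 13 (cap) ; 38 left.
Give Distill 6 more to hit its cap of 6 ; 32 left.
Eval: +17 to 20 (cap) ; 15 left.
Probe takes 8 more to reach its cap of 11 ; 7 left.
Align: +7 (room for 18) → 9. Pool exhausted.
Total = 14×13 + 3×9 + 10×20 + 4×11 + 13×6 + 20×7 = 671.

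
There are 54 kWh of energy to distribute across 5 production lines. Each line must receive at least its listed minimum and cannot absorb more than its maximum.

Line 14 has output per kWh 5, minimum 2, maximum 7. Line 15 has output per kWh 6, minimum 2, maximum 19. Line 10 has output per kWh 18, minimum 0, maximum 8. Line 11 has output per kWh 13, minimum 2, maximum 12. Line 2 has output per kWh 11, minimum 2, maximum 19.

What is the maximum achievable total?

597

Meeting every minimum uses 2+2+0+2+2 = 8 kWh, leaving 46.
Highest output per kWh first: Line 10 18 > Line 11 13 > Line 2 11 > Line 15 6 > Line 14 5.
Line 10: +8 to 8 (cap) ; 38 left.
Line 11: +10 to 12 (cap) ; 28 left.
Line 2 takes 17 more to reach its cap of 19 ; 11 left.
Line 15 has room for 17 more but only 11 remain, so it gets 13.
Total = 5×2 + 6×13 + 18×8 + 13×12 + 11×19 = 597.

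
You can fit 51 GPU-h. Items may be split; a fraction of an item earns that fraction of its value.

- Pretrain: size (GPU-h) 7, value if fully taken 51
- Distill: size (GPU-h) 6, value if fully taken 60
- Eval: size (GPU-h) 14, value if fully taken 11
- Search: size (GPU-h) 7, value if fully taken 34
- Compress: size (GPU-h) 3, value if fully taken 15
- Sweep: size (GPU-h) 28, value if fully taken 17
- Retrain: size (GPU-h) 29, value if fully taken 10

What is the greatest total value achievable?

179.5

Best value per unit of size first: Distill 60/6≈10, Pretrain 51/7≈7.29, Compress 15/3≈5, Search 34/7≈4.86, Eval 11/14≈0.786, Sweep 17/28≈0.607, Retrain 10/29≈0.345.
All 6 GPU-h of Distill fit (value 60) ; 45 remain.
Pretrain: take in full, 7 GPU-h for value 51 ; 38 left.
Take all of Compress (3 GPU-h, value 15) ; 35 GPU-h left.
Search: take in full, 7 GPU-h for value 34 ; 28 left.
Take all of Eval (14 GPU-h, value 11) ; 14 GPU-h left.
14 GPU-h left: a 14/28 share of Sweep gives 17×14/28 = 8.5.
Total value = 179.5.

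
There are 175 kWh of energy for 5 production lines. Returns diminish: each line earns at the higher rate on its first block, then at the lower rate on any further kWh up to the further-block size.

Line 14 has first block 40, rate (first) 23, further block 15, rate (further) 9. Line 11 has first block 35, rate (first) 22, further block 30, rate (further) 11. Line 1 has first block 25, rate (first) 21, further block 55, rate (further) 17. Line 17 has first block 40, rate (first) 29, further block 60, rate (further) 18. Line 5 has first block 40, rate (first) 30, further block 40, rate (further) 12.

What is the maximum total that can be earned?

4470

Rank every tier by rate: Line 5/tier1 30 > Line 17/tier1 29 > Line 14/tier1 23 > Line 11/tier1 22 > Line 1/tier1 21 > Line 17/tier2 18 > Line 1/tier2 17 > Line 5/tier2 12 > Line 11/tier2 11 > Line 14/tier2 9.
Line 5/tier1 (30): +40 ; 135 left.
Line 17 tier1 at 29: fill all 40 ; 95 left.
Line 14 tier1 at 23: fill all 40 ; 55 left.
Line 11 tier1 at 22: fill all 35 ; 20 left.
Line 1/tier1: +20 of 25 at 21; pool empty.
Total = 30×40 + 29×40 + 23×40 + 22×35 + 21×20 = 4470.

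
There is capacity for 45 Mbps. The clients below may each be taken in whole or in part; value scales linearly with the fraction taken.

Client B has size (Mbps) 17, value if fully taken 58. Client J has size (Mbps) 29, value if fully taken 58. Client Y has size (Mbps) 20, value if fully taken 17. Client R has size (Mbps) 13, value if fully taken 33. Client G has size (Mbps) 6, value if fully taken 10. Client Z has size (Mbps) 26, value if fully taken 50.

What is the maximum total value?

121

Sort by value density: Client B 58/17≈3.41, Client R 33/13≈2.54, Client J 58/29≈2, Client Z 50/26≈1.92, Client G 10/6≈1.67, Client Y 17/20≈0.85.
All 17 Mbps of Client B fit (value 58) → 28 remain.
Take all of Client R (13 Mbps, value 33) → 15 Mbps left.
15 Mbps left: a 15/29 share of Client J gives 58×15/29 = 30.
Total value = 121.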